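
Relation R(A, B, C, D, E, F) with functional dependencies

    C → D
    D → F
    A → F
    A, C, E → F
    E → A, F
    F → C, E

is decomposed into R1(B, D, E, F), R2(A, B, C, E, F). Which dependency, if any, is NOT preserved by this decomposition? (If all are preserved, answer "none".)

C → D: restricted closure across fragments reaches D.
D → F lies within R1.
A → F lies within R2.
A, C, E → F lies within R2.
E → A, F lies within R2.
F → C, E lies within R2.
Every dependency is enforceable on the fragments, so the decomposition is dependency-preserving.

none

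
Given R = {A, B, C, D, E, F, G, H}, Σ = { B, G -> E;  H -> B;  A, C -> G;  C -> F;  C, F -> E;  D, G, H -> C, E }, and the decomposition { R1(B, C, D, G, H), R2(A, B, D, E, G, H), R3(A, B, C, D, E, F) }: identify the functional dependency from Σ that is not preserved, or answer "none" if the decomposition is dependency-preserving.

Check A, C → G: no single fragment contains all of {A, C, G}, and the restricted closure of {A, C} across the fragments never reaches {G}.
B, G → E is preserved.
H → B is preserved.
C → F is preserved.
C, F → E is preserved.
D, G, H → C, E is preserved.

A, C -> G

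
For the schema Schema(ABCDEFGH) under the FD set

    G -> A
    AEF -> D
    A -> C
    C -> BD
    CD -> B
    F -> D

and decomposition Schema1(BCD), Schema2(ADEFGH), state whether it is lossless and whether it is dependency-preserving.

Lossless test: (D)⁺ = {D}, which is a superkey of neither fragment — lossy.
Dependency preservation: the restricted closure of {A} across the fragments never reaches {C}, so A → C cannot be enforced without a join — not preserved.

lossy and not dependency-preserving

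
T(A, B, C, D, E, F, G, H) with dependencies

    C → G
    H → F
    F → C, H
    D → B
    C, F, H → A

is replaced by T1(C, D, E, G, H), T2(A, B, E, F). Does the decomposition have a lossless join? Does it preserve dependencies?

Lossless test: (E)⁺ = {E}, which is a superkey of neither fragment — lossy.
Dependency preservation: the restricted closure of {H} across the fragments never reaches {F}, so H → F cannot be enforced without a join — not preserved.

lossy and not dependency-preserving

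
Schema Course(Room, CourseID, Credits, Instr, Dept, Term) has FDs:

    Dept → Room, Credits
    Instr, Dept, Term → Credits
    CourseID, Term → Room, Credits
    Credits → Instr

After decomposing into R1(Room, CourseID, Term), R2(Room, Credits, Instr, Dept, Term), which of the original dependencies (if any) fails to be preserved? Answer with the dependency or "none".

CourseID, Term → Room, Credits

Check CourseID, Term → Room, Credits: no single fragment contains all of {Room, CourseID, Credits, Term}, and the restricted closure of {CourseID, Term} across the fragments never reaches {Room, Credits}.
Dept → Room, Credits is preserved.
Instr, Dept, Term → Credits is preserved.
Credits → Instr is preserved.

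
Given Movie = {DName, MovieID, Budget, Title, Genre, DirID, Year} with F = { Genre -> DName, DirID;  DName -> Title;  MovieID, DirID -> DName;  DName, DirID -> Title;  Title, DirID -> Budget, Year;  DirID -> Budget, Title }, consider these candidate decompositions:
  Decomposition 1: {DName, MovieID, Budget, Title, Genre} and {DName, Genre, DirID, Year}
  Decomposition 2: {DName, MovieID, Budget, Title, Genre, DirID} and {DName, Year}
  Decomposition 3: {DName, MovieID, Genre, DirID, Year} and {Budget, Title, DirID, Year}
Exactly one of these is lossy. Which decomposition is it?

Decomposition 2

Decomposition 1: common = {DName, Genre}, closure = {DName, Budget, Title, Genre, DirID, Year} → lossless.
Decomposition 2: common = {DName}, closure = {DName, Title} → lossy.
Decomposition 3: common = {DirID, Year}, closure = {Budget, Title, DirID, Year} → lossless.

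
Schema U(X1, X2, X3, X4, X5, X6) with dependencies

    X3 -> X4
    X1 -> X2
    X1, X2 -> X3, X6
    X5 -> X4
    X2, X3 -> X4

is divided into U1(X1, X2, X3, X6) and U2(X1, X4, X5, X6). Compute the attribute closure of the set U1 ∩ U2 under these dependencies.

X1, X2, X3, X4, X6

U1 ∩ U2 = {X1, X6}.
X1 → X2 applies, adding X2
X1, X2 → X3, X6 applies, adding X3
X2, X3 → X4 applies, adding X4
Closure: {X1, X2, X3, X4, X6}.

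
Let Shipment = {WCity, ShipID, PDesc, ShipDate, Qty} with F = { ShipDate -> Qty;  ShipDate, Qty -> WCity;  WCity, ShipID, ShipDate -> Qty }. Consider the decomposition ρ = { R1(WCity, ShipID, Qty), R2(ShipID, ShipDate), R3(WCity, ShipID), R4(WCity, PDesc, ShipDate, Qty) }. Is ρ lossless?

No

Chase test. Columns are WCity, ShipID, PDesc, ShipDate, Qty; row i has aⱼ where attribute j ∈ Ri, else bᵢⱼ.
Initial tableau (one row per fragment):
  row 1: a1 a2 b13 b14 a5
  row 2: b21 a2 b23 a4 b25
  row 3: a1 a2 b33 b34 b35
  row 4: a1 b42 a3 a4 a5
Rows 2 and 4 agree on ShipDate; apply ShipDate→Qty and equate their Qty entries.
Rows 2 and 4 agree on ShipDate, Qty; apply ShipDate, Qty→WCity and equate their WCity entries.
No row becomes fully distinguished — the join is lossy.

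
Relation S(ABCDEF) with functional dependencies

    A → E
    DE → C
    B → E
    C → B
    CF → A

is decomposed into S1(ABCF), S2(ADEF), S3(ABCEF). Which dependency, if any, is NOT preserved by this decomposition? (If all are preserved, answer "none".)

DE → C

Check DE → C: no single fragment contains all of {CDE}, and the restricted closure of {DE} across the fragments never reaches {C}.
A → E is preserved.
B → E is preserved.
C → B is preserved.
CF → A is preserved.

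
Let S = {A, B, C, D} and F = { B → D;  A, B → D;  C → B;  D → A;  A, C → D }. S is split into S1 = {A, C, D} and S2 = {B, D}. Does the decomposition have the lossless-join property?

No

Common attributes: S1 ∩ S2 = {D}.
Closure of {D}: D → A applies, adding A. So (D)⁺ = {A, D}.
The closure contains neither all of S1 = {A, C, D} nor all of S2 = {B, D}, so the common attributes are not a superkey of either fragment. The join is lossy.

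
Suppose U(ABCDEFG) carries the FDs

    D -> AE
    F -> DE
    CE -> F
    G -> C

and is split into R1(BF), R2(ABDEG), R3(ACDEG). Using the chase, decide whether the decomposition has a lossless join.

No

Chase test. Columns are ABCDEFG; row i has aⱼ where attribute j ∈ Ri, else bᵢⱼ.
Initial tableau (one row per fragment):
  row 1: b11 a2 b13 b14 b15 a6 b17
  row 2: a1 a2 b23 a4 a5 b26 a7
  row 3: a1 b32 a3 a4 a5 b36 a7
Rows 2 and 3 agree on G; apply G→C and equate their C entries.
Rows 2 and 3 agree on CE; apply CE→F and equate their F entries.
No row becomes fully distinguished — the join is lossy.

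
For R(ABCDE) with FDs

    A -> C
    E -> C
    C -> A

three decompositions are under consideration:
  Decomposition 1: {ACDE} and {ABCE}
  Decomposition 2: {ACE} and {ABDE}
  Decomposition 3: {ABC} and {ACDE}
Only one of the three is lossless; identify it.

Decomposition 2

Decomposition 1: common = {ACE}, closure = {ACE} → lossy.
Decomposition 2: common = {AE}, closure = {ACE} → lossless.
Decomposition 3: common = {AC}, closure = {AC} → lossy.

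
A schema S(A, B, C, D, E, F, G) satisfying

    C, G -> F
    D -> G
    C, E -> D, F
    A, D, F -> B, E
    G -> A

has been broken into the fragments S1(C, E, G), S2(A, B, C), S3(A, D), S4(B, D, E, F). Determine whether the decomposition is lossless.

No

Chase test. Columns are A, B, C, D, E, F, G; row i has aⱼ where attribute j ∈ Si, else bᵢⱼ.
Initial tableau (one row per fragment):
  row 1: b11 b12 a3 b14 a5 b16 a7
  row 2: a1 a2 a3 b24 b25 b26 b27
  row 3: a1 b32 b33 a4 b35 b36 b37
  row 4: b41 a2 b43 a4 a5 a6 b47
Rows 3 and 4 agree on D; apply D→G and equate their G entries.
Rows 3 and 4 agree on G; apply G→A and equate their A entries.
No row becomes fully distinguished — the join is lossy.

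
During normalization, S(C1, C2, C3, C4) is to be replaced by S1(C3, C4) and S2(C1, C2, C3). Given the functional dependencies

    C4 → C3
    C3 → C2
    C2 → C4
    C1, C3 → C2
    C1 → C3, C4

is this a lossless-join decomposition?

Common attributes: S1 ∩ S2 = {C3}.
Closure of {C3}: C3 → C2 applies, adding C2; C2 → C4 applies, adding C4. So (C3)⁺ = {C2, C3, C4}.
This closure contains every attribute of S1, so S1 ∩ S2 → S1. The join is lossless.

Yes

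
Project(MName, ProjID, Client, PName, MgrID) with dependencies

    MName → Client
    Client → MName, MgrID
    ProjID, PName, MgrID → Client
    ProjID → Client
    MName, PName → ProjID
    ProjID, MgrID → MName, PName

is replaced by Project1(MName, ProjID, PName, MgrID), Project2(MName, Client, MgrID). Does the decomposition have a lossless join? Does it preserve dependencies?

Lossless test: (MName, MgrID)⁺ = {MName, Client, MgrID}, which contains all of one fragment — lossless.
Dependency preservation: ProjID, PName, MgrID → Client; ProjID → Client are not contained in any single fragment, but the restricted closure of each left-hand side across the fragments still reaches the right-hand side; the remaining FDs each lie inside some fragment. All dependencies are preserved.

lossless and dependency-preserving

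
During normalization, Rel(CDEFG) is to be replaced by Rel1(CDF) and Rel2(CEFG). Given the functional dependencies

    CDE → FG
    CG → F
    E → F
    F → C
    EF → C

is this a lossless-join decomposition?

Common attributes: Rel1 ∩ Rel2 = {CF}.
No dependency enlarges {CF}, so (CF)⁺ = {CF}.
The closure contains neither all of Rel1 = {CDF} nor all of Rel2 = {CEFG}, so the common attributes are not a superkey of either fragment. The join is lossy.

No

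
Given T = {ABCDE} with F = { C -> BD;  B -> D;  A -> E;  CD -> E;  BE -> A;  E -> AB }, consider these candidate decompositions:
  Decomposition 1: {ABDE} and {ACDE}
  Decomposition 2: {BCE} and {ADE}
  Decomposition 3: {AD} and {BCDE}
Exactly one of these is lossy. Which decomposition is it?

Decomposition 1: common = {ADE}, closure = {ABDE} → lossless.
Decomposition 2: common = {E}, closure = {ABDE} → lossless.
Decomposition 3: common = {D}, closure = {D} → lossy.

Decomposition 3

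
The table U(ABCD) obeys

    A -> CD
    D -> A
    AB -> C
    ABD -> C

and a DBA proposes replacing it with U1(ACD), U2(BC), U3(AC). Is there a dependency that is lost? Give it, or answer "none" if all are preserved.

A → CD lies within U1.
D → A lies within U1.
AB → C: restricted closure across fragments reaches C.
ABD → C: restricted closure across fragments reaches C.
Every dependency is enforceable on the fragments, so the decomposition is dependency-preserving.

none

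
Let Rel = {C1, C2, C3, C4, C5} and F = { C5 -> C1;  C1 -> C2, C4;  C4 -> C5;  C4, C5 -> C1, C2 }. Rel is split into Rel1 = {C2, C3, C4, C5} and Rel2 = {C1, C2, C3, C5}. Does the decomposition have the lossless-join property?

Yes

Common attributes: Rel1 ∩ Rel2 = {C2, C3, C5}.
Closure of {C2, C3, C5}: C5 → C1 applies, adding C1; C1 → C2, C4 applies, adding C4. So (C2, C3, C5)⁺ = {C1, C2, C3, C4, C5}.
This closure contains every attribute of Rel1, so Rel1 ∩ Rel2 → Rel1. The join is lossless.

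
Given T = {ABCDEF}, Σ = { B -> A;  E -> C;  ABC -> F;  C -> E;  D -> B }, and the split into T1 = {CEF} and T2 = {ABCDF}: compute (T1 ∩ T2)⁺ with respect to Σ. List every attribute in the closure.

CEF

T1 ∩ T2 = {CF}.
C → E applies, adding E
Closure: {CEF}.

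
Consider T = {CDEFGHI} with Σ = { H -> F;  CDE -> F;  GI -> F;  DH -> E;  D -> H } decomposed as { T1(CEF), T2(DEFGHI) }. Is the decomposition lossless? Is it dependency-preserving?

Lossless test: (EF)⁺ = {EF}, which is a superkey of neither fragment — lossy.
Dependency preservation: CDE → F is not contained in any single fragment, but the restricted closure of its left-hand side across the fragments still reaches the right-hand side; the remaining FDs each lie inside some fragment. All dependencies are preserved.

lossy but dependency-preserving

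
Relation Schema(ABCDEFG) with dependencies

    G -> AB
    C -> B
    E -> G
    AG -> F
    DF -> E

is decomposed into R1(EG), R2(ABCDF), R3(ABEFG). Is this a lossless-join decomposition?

No

Chase test. Columns are ABCDEFG; row i has aⱼ where attribute j ∈ Ri, else bᵢⱼ.
Initial tableau (one row per fragment):
  row 1: b11 b12 b13 b14 a5 b16 a7
  row 2: a1 a2 a3 a4 b25 a6 b27
  row 3: a1 a2 b33 b34 a5 a6 a7
Rows 1 and 3 agree on G; apply G→AB and equate their AB entries.
Rows 1 and 3 agree on AG; apply AG→F and equate their F entries.
No row becomes fully distinguished — the join is lossy.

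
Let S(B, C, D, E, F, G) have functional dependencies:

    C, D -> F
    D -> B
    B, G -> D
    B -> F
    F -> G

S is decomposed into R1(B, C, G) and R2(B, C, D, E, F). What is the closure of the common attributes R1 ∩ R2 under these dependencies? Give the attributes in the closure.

B, C, D, F, G

R1 ∩ R2 = {B, C}.
B → F applies, adding F
F → G applies, adding G
B, G → D applies, adding D
Closure: {B, C, D, F, G}.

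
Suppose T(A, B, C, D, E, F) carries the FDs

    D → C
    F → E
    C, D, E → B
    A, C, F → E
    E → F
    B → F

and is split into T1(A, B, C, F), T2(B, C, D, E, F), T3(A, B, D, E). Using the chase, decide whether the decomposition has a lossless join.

Chase test. Columns are A, B, C, D, E, F; row i has aⱼ where attribute j ∈ Ti, else bᵢⱼ.
Initial tableau (one row per fragment):
  row 1: a1 a2 a3 b14 b15 a6
  row 2: b21 a2 a3 a4 a5 a6
  row 3: a1 a2 b33 a4 a5 b36
Rows 2 and 3 agree on D; apply D→C and equate their C entries.
Rows 1 and 2 agree on F; apply F→E and equate their E entries.
Rows 1 and 3 agree on E; apply E→F and equate their F entries.
Row 3 is now all distinguished symbols — the join is lossless.

Yes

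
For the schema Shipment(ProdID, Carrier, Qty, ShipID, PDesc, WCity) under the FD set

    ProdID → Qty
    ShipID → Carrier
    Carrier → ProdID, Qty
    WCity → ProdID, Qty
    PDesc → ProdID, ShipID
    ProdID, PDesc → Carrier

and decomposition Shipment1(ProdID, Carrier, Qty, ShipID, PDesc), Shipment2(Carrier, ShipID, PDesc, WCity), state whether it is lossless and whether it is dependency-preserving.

lossless but not dependency-preserving

Lossless test: (Carrier, ShipID, PDesc)⁺ = {ProdID, Carrier, Qty, ShipID, PDesc}, which contains all of one fragment — lossless.
Dependency preservation: the restricted closure of {WCity} across the fragments never reaches {ProdID, Qty}, so WCity → ProdID, Qty cannot be enforced without a join — not preserved.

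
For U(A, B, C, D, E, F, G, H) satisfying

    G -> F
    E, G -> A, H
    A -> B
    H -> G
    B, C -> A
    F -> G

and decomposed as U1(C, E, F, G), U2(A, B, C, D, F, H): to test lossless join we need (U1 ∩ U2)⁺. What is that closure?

C, F, G

U1 ∩ U2 = {C, F}.
F → G applies, adding G
Closure: {C, F, G}.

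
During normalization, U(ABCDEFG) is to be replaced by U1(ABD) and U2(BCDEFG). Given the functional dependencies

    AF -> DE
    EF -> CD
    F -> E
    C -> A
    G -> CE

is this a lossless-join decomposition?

No

Common attributes: U1 ∩ U2 = {BD}.
No dependency enlarges {BD}, so (BD)⁺ = {BD}.
The closure contains neither all of U1 = {ABD} nor all of U2 = {BCDEFG}, so the common attributes are not a superkey of either fragment. The join is lossy.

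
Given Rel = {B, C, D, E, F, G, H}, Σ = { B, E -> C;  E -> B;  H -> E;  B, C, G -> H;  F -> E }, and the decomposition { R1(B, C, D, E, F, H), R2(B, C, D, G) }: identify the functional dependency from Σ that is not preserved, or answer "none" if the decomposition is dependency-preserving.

B, C, G -> H

Check B, C, G → H: no single fragment contains all of {B, C, G, H}, and the restricted closure of {B, C, G} across the fragments never reaches {H}.
B, E → C is preserved.
E → B is preserved.
H → E is preserved.
F → E is preserved.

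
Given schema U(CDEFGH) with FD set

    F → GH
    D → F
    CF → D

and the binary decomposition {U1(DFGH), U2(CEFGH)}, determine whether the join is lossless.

No

Common attributes: U1 ∩ U2 = {FGH}.
No dependency enlarges {FGH}, so (FGH)⁺ = {FGH}.
The closure contains neither all of U1 = {DFGH} nor all of U2 = {CEFGH}, so the common attributes are not a superkey of either fragment. The join is lossy.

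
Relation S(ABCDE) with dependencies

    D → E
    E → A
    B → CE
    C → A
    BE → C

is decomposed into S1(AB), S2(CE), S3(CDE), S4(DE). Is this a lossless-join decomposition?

No

Chase test. Columns are ABCDE; row i has aⱼ where attribute j ∈ Si, else bᵢⱼ.
Initial tableau (one row per fragment):
  row 1: a1 a2 b13 b14 b15
  row 2: b21 b22 a3 b24 a5
  row 3: b31 b32 a3 a4 a5
  row 4: b41 b42 b43 a4 a5
Rows 2 and 3 agree on E; apply E→A and equate their A entries.
Rows 2 and 4 agree on E; apply E→A and equate their A entries.
No row becomes fully distinguished — the join is lossy.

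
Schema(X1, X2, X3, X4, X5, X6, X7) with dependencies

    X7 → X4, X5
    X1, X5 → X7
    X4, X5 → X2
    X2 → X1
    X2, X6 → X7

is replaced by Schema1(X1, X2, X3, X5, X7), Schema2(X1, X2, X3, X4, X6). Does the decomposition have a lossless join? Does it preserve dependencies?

Lossless test: (X1, X2, X3)⁺ = {X1, X2, X3}, which is a superkey of neither fragment — lossy.
Dependency preservation: the restricted closure of {X7} across the fragments never reaches {X4, X5}, so X7 → X4, X5 cannot be enforced without a join — not preserved.

lossy and not dependency-preserving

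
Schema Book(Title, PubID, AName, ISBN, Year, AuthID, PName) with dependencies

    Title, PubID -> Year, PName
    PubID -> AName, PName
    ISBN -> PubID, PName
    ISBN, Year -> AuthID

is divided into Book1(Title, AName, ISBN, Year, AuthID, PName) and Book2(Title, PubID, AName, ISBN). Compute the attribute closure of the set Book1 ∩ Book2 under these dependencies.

Book1 ∩ Book2 = {Title, AName, ISBN}.
ISBN → PubID, PName applies, adding PubID, PName
Title, PubID → Year, PName applies, adding Year
ISBN, Year → AuthID applies, adding AuthID
Closure: {Title, PubID, AName, ISBN, Year, AuthID, PName}.

Title, PubID, AName, ISBN, Year, AuthID, PName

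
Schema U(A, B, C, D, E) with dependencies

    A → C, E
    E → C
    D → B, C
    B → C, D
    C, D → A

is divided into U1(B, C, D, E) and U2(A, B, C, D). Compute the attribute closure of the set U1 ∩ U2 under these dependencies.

U1 ∩ U2 = {B, C, D}.
C, D → A applies, adding A
A → C, E applies, adding E
Closure: {A, B, C, D, E}.

A, B, C, D, E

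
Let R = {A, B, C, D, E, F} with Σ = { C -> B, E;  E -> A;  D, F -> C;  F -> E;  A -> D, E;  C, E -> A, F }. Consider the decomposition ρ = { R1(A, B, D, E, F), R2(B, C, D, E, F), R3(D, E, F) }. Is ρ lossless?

Yes

Chase test. Columns are A, B, C, D, E, F; row i has aⱼ where attribute j ∈ Ri, else bᵢⱼ.
Initial tableau (one row per fragment):
  row 1: a1 a2 b13 a4 a5 a6
  row 2: b21 a2 a3 a4 a5 a6
  row 3: b31 b32 b33 a4 a5 a6
Rows 1 and 2 agree on E; apply E→A and equate their A entries.
Rows 1 and 3 agree on E; apply E→A and equate their A entries.
Rows 1 and 2 agree on D, F; apply D, F→C and equate their C entries.
Rows 1 and 3 agree on D, F; apply D, F→C and equate their C entries.
Rows 1 and 3 agree on C; apply C→B, E and equate their B, E entries.
Row 1 is now all distinguished symbols — the join is lossless.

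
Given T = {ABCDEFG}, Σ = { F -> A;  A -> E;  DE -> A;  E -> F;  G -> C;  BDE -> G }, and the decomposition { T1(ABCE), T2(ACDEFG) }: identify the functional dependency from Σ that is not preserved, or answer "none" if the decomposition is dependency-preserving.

BDE -> G

Check BDE → G: no single fragment contains all of {BDEG}, and the restricted closure of {BDE} across the fragments never reaches {G}.
F → A is preserved.
A → E is preserved.
DE → A is preserved.
E → F is preserved.
G → C is preserved.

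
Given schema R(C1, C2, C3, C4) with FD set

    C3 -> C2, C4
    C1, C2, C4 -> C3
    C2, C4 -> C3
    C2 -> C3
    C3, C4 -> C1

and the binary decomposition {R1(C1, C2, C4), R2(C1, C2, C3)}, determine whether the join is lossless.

Common attributes: R1 ∩ R2 = {C1, C2}.
Closure of {C1, C2}: C2 → C3 applies, adding C3; C3 → C2, C4 applies, adding C4. So (C1, C2)⁺ = {C1, C2, C3, C4}.
This closure contains every attribute of R1, so R1 ∩ R2 → R1. The join is lossless.

Yes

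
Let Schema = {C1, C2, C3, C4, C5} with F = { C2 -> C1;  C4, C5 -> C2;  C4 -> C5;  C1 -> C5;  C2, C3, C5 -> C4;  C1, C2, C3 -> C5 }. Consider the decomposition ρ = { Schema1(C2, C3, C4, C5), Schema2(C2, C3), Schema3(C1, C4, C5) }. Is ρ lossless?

Chase test. Columns are C1, C2, C3, C4, C5; row i has aⱼ where attribute j ∈ Schemai, else bᵢⱼ.
Initial tableau (one row per fragment):
  row 1: b11 a2 a3 a4 a5
  row 2: b21 a2 a3 b24 b25
  row 3: a1 b32 b33 a4 a5
Rows 1 and 2 agree on C2; apply C2→C1 and equate their C1 entries.
Rows 1 and 3 agree on C4, C5; apply C4, C5→C2 and equate their C2 entries.
Rows 1 and 2 agree on C1; apply C1→C5 and equate their C5 entries.
Rows 1 and 2 agree on C2, C3, C5; apply C2, C3, C5→C4 and equate their C4 entries.
Rows 1 and 3 agree on C2; apply C2→C1 and equate their C1 entries.
Row 1 is now all distinguished symbols — the join is lossless.

Yes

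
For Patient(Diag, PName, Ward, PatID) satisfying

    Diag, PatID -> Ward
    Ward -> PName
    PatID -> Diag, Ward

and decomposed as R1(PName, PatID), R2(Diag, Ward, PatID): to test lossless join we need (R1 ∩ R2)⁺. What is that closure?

Diag, PName, Ward, PatID

R1 ∩ R2 = {PatID}.
PatID → Diag, Ward applies, adding Diag, Ward
Ward → PName applies, adding PName
Closure: {Diag, PName, Ward, PatID}.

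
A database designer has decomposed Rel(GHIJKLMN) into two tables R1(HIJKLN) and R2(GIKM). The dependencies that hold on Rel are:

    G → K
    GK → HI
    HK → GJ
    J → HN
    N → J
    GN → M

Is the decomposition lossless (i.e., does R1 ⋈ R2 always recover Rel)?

No

Common attributes: R1 ∩ R2 = {IK}.
No dependency enlarges {IK}, so (IK)⁺ = {IK}.
The closure contains neither all of R1 = {HIJKLN} nor all of R2 = {GIKM}, so the common attributes are not a superkey of either fragment. The join is lossy.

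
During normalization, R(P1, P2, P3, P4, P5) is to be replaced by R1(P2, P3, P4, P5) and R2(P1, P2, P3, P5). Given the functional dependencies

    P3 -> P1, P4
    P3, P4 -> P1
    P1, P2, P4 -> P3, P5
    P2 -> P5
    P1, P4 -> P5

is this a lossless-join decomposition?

Common attributes: R1 ∩ R2 = {P2, P3, P5}.
Closure of {P2, P3, P5}: P3 → P1, P4 applies, adding P1, P4. So (P2, P3, P5)⁺ = {P1, P2, P3, P4, P5}.
This closure contains every attribute of R1, so R1 ∩ R2 → R1. The join is lossless.

Yes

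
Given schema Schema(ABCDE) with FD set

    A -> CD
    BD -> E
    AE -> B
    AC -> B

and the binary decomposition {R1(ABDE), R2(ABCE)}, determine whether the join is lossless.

Common attributes: R1 ∩ R2 = {ABE}.
Closure of {ABE}: A → CD applies, adding CD. So (ABE)⁺ = {ABCDE}.
This closure contains every attribute of R1, so R1 ∩ R2 → R1. The join is lossless.

Yes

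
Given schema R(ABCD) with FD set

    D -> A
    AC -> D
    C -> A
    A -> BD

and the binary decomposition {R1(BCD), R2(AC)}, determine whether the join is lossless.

Yes

Common attributes: R1 ∩ R2 = {C}.
Closure of {C}: C → A applies, adding A; A → BD applies, adding BD. So (C)⁺ = {ABCD}.
This closure contains every attribute of R1, so R1 ∩ R2 → R1. The join is lossless.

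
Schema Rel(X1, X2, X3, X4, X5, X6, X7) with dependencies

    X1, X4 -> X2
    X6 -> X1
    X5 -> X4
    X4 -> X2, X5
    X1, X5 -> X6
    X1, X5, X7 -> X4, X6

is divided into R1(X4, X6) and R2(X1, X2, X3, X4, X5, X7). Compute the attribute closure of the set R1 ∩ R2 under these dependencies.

R1 ∩ R2 = {X4}.
X4 → X2, X5 applies, adding X2, X5
Closure: {X2, X4, X5}.

X2, X4, X5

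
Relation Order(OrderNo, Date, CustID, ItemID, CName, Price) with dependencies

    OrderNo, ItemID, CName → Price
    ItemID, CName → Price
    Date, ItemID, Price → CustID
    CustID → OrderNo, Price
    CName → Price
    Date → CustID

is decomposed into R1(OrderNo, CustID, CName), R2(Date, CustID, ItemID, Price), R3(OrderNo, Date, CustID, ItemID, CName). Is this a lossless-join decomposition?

Chase test. Columns are OrderNo, Date, CustID, ItemID, CName, Price; row i has aⱼ where attribute j ∈ Ri, else bᵢⱼ.
Initial tableau (one row per fragment):
  row 1: a1 b12 a3 b14 a5 b16
  row 2: b21 a2 a3 a4 b25 a6
  row 3: a1 a2 a3 a4 a5 b36
Rows 1 and 2 agree on CustID; apply CustID→OrderNo, Price and equate their OrderNo, Price entries.
Rows 1 and 3 agree on CustID; apply CustID→OrderNo, Price and equate their OrderNo, Price entries.
Row 3 is now all distinguished symbols — the join is lossless.

Yes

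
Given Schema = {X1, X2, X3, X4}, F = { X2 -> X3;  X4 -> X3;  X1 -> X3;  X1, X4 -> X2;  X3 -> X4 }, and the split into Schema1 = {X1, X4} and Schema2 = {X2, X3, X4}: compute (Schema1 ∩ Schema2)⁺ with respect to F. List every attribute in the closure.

X3, X4

Schema1 ∩ Schema2 = {X4}.
X4 → X3 applies, adding X3
Closure: {X3, X4}.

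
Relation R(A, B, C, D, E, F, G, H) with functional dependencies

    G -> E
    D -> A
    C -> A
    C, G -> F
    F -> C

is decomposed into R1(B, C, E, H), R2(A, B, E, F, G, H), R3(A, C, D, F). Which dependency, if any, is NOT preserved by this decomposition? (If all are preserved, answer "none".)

Check C, G → F: no single fragment contains all of {C, F, G}, and the restricted closure of {C, G} across the fragments never reaches {F}.
G → E is preserved.
D → A is preserved.
C → A is preserved.
F → C is preserved.

C, G -> F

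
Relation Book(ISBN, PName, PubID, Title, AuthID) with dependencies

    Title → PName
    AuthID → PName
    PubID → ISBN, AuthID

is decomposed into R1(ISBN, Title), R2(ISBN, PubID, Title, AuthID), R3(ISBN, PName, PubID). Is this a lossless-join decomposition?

Chase test. Columns are ISBN, PName, PubID, Title, AuthID; row i has aⱼ where attribute j ∈ Ri, else bᵢⱼ.
Initial tableau (one row per fragment):
  row 1: a1 b12 b13 a4 b15
  row 2: a1 b22 a3 a4 a5
  row 3: a1 a2 a3 b34 b35
Rows 1 and 2 agree on Title; apply Title→PName and equate their PName entries.
Rows 2 and 3 agree on PubID; apply PubID→ISBN, AuthID and equate their ISBN, AuthID entries.
Rows 2 and 3 agree on AuthID; apply AuthID→PName and equate their PName entries.
Row 2 is now all distinguished symbols — the join is lossless.

Yes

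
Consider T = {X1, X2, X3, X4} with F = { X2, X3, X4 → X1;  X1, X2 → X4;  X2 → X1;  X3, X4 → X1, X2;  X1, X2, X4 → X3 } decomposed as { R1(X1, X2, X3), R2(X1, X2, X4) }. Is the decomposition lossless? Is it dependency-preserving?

lossless but not dependency-preserving

Lossless test: (X1, X2)⁺ = {X1, X2, X3, X4}, which contains all of one fragment — lossless.
Dependency preservation: the restricted closure of {X3, X4} across the fragments never reaches {X1, X2}, so X3, X4 → X1, X2 cannot be enforced without a join — not preserved.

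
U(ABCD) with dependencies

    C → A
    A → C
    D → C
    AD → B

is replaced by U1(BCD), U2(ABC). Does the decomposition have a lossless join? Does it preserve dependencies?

Lossless test: (BC)⁺ = {ABC}, which contains all of one fragment — lossless.
Dependency preservation: AD → B is not contained in any single fragment, but the restricted closure of its left-hand side across the fragments still reaches the right-hand side; the remaining FDs each lie inside some fragment. All dependencies are preserved.

lossless and dependency-preserving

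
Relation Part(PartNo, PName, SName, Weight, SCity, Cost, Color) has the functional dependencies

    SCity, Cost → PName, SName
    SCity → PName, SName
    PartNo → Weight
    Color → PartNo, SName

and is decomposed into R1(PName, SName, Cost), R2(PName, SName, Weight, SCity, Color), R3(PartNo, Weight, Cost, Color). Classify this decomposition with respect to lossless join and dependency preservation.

lossy but dependency-preserving

Lossless test (chase): Rows 2 and 3 agree on Color; apply Color→PartNo, SName and equate their PartNo, SName entries. No row becomes fully distinguished — the join is lossy.
Dependency preservation: SCity, Cost → PName, SName; Color → PartNo, SName are not contained in any single fragment, but the restricted closure of each left-hand side across the fragments still reaches the right-hand side; the remaining FDs each lie inside some fragment. All dependencies are preserved.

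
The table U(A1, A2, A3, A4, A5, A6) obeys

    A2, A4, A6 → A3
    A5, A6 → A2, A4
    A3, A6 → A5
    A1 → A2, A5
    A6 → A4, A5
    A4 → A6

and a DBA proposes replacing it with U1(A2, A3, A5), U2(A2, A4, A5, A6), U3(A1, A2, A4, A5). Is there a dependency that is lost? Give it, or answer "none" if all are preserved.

A2, A4, A6 → A3

Check A2, A4, A6 → A3: no single fragment contains all of {A2, A3, A4, A6}, and the restricted closure of {A2, A4, A6} across the fragments never reaches {A3}.
A5, A6 → A2, A4 is preserved.
A3, A6 → A5 is preserved.
A1 → A2, A5 is preserved.
A6 → A4, A5 is preserved.
A4 → A6 is preserved.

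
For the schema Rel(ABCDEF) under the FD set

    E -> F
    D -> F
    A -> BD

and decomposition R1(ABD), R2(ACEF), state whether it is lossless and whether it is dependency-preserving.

lossless but not dependency-preserving

Lossless test: (A)⁺ = {ABDF}, which contains all of one fragment — lossless.
Dependency preservation: the restricted closure of {D} across the fragments never reaches {F}, so D → F cannot be enforced without a join — not preserved.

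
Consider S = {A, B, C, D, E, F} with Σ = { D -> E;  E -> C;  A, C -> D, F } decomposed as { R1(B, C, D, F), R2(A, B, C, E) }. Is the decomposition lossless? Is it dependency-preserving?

Lossless test: (B, C)⁺ = {B, C}, which is a superkey of neither fragment — lossy.
Dependency preservation: the restricted closure of {D} across the fragments never reaches {E}, so D → E cannot be enforced without a join — not preserved.

lossy and not dependency-preserving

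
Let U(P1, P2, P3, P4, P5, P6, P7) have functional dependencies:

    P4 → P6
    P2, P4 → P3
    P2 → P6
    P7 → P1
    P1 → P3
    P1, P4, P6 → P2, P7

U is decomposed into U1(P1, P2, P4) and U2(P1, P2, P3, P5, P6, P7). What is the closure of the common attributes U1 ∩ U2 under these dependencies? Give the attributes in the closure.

U1 ∩ U2 = {P1, P2}.
P2 → P6 applies, adding P6
P1 → P3 applies, adding P3
Closure: {P1, P2, P3, P6}.

P1, P2, P3, P6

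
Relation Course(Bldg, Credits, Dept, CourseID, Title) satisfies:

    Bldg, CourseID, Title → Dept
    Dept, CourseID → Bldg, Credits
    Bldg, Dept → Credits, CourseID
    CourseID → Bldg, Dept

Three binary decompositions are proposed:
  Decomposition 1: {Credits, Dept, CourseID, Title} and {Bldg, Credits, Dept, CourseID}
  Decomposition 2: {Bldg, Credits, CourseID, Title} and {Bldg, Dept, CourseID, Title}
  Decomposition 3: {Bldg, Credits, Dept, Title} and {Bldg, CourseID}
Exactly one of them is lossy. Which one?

Decomposition 1: common = {Credits, Dept, CourseID}, closure = {Bldg, Credits, Dept, CourseID} → lossless.
Decomposition 2: common = {Bldg, CourseID, Title}, closure = {Bldg, Credits, Dept, CourseID, Title} → lossless.
Decomposition 3: common = {Bldg}, closure = {Bldg} → lossy.

Decomposition 3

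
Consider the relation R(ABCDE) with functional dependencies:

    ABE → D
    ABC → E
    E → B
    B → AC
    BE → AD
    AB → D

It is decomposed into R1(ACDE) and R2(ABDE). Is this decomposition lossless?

Yes

Common attributes: R1 ∩ R2 = {ADE}.
Closure of {ADE}: E → B applies, adding B; B → AC applies, adding C. So (ADE)⁺ = {ABCDE}.
This closure contains every attribute of R1, so R1 ∩ R2 → R1. The join is lossless.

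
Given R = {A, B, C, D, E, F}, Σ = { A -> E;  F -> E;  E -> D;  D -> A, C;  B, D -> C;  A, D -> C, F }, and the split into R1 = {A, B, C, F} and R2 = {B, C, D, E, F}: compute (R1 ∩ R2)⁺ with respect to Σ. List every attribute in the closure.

A, B, C, D, E, F

R1 ∩ R2 = {B, C, F}.
F → E applies, adding E
E → D applies, adding D
D → A, C applies, adding A
Closure: {A, B, C, D, E, F}.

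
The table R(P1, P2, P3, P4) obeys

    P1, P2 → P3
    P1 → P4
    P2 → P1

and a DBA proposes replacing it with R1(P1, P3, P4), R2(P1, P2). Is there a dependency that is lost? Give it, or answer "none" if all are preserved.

Check P1, P2 → P3: no single fragment contains all of {P1, P2, P3}, and the restricted closure of {P1, P2} across the fragments never reaches {P3}.
P1 → P4 is preserved.
P2 → P1 is preserved.

P1, P2 → P3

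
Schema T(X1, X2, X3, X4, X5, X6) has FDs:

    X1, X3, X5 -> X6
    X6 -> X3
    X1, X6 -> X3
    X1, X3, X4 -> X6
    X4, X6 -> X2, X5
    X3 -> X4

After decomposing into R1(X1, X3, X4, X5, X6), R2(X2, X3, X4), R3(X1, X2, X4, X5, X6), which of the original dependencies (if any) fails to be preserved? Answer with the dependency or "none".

none

X1, X3, X5 → X6 lies within R1.
X6 → X3 lies within R1.
X1, X6 → X3 lies within R1.
X1, X3, X4 → X6 lies within R1.
X4, X6 → X2, X5 lies within R3.
X3 → X4 lies within R1.
Every dependency is enforceable on the fragments, so the decomposition is dependency-preserving.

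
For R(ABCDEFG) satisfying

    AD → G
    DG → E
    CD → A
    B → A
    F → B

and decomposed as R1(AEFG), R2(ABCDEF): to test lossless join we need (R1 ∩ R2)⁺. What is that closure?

ABEF

R1 ∩ R2 = {AEF}.
F → B applies, adding B
Closure: {ABEF}.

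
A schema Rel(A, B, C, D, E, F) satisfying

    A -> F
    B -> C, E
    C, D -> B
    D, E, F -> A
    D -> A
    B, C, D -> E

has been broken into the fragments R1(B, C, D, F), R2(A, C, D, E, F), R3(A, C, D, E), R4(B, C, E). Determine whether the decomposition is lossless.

Chase test. Columns are A, B, C, D, E, F; row i has aⱼ where attribute j ∈ Ri, else bᵢⱼ.
Initial tableau (one row per fragment):
  row 1: b11 a2 a3 a4 b15 a6
  row 2: a1 b22 a3 a4 a5 a6
  row 3: a1 b32 a3 a4 a5 b36
  row 4: b41 a2 a3 b44 a5 b46
Rows 2 and 3 agree on A; apply A→F and equate their F entries.
Rows 1 and 4 agree on B; apply B→C, E and equate their C, E entries.
Rows 1 and 2 agree on C, D; apply C, D→B and equate their B entries.
Rows 1 and 3 agree on C, D; apply C, D→B and equate their B entries.
Rows 1 and 2 agree on D, E, F; apply D, E, F→A and equate their A entries.
Row 1 is now all distinguished symbols — the join is lossless.

Yes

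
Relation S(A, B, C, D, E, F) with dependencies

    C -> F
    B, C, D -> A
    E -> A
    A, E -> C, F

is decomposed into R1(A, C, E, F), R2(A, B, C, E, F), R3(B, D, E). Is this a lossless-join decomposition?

Chase test. Columns are A, B, C, D, E, F; row i has aⱼ where attribute j ∈ Ri, else bᵢⱼ.
Initial tableau (one row per fragment):
  row 1: a1 b12 a3 b14 a5 a6
  row 2: a1 a2 a3 b24 a5 a6
  row 3: b31 a2 b33 a4 a5 b36
Rows 1 and 3 agree on E; apply E→A and equate their A entries.
Rows 1 and 3 agree on A, E; apply A, E→C, F and equate their C, F entries.
Row 3 is now all distinguished symbols — the join is lossless.

Yes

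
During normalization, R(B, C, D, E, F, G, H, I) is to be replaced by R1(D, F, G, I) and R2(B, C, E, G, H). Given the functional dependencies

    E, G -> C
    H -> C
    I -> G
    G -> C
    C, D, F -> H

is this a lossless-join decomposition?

Common attributes: R1 ∩ R2 = {G}.
Closure of {G}: G → C applies, adding C. So (G)⁺ = {C, G}.
The closure contains neither all of R1 = {D, F, G, I} nor all of R2 = {B, C, E, G, H}, so the common attributes are not a superkey of either fragment. The join is lossy.

No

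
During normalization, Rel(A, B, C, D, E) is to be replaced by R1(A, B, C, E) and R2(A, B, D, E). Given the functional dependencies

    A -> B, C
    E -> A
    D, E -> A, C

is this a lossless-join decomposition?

Yes

Common attributes: R1 ∩ R2 = {A, B, E}.
Closure of {A, B, E}: A → B, C applies, adding C. So (A, B, E)⁺ = {A, B, C, E}.
This closure contains every attribute of R1, so R1 ∩ R2 → R1. The join is lossless.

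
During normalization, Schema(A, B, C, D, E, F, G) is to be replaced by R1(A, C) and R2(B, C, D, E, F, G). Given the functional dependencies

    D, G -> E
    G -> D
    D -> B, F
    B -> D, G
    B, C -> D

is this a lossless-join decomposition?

Common attributes: R1 ∩ R2 = {C}.
No dependency enlarges {C}, so (C)⁺ = {C}.
The closure contains neither all of R1 = {A, C} nor all of R2 = {B, C, D, E, F, G}, so the common attributes are not a superkey of either fragment. The join is lossy.

No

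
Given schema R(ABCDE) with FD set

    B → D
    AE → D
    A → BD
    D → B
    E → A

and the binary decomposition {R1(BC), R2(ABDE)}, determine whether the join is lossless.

Common attributes: R1 ∩ R2 = {B}.
Closure of {B}: B → D applies, adding D. So (B)⁺ = {BD}.
The closure contains neither all of R1 = {BC} nor all of R2 = {ABDE}, so the common attributes are not a superkey of either fragment. The join is lossy.

No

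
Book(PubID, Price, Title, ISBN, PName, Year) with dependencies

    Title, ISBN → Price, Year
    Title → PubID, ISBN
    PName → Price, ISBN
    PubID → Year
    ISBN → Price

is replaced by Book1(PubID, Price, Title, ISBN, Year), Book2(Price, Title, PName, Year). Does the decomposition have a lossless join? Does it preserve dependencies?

lossless but not dependency-preserving

Lossless test: (Price, Title, Year)⁺ = {PubID, Price, Title, ISBN, Year}, which contains all of one fragment — lossless.
Dependency preservation: the restricted closure of {PName} across the fragments never reaches {Price, ISBN}, so PName → Price, ISBN cannot be enforced without a join — not preserved.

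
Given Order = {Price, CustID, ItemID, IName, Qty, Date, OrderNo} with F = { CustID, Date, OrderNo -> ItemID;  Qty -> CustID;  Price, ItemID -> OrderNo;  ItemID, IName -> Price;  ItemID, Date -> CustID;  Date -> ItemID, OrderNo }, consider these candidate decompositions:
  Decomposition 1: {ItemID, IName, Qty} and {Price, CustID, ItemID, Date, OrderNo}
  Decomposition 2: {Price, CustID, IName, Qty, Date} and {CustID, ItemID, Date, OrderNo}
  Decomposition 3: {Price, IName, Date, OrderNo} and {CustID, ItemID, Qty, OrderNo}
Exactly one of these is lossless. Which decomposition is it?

Decomposition 1: common = {ItemID}, closure = {ItemID} → lossy.
Decomposition 2: common = {CustID, Date}, closure = {CustID, ItemID, Date, OrderNo} → lossless.
Decomposition 3: common = {OrderNo}, closure = {OrderNo} → lossy.

Decomposition 2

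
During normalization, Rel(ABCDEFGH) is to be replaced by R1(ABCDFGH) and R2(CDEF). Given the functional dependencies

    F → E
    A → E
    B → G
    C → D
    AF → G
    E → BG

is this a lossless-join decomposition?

Yes

Common attributes: R1 ∩ R2 = {CDF}.
Closure of {CDF}: F → E applies, adding E; E → BG applies, adding BG. So (CDF)⁺ = {BCDEFG}.
This closure contains every attribute of R2, so R1 ∩ R2 → R2. The join is lossless.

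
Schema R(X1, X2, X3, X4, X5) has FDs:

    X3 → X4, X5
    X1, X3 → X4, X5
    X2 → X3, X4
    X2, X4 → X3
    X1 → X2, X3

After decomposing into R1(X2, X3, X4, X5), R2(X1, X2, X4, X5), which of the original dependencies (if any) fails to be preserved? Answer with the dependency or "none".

X3 → X4, X5 lies within R1.
X1, X3 → X4, X5: restricted closure across fragments reaches X4, X5.
X2 → X3, X4 lies within R1.
X2, X4 → X3 lies within R1.
X1 → X2, X3: restricted closure across fragments reaches X2, X3.
Every dependency is enforceable on the fragments, so the decomposition is dependency-preserving.

none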